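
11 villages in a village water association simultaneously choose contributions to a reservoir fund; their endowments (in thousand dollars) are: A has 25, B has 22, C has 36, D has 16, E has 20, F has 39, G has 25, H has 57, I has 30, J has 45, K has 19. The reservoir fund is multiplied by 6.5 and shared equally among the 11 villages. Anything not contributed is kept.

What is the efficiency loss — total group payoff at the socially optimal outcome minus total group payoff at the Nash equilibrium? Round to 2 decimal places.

The private return per contributed unit is 6.5/11 = 0.5909 < 1 for every player regardless of endowment, so the Nash equilibrium is zero contribution and the group total is Σ E_j = 25 + 22 + 36 + 16 + 20 + 39 + 25 + 57 + 30 + 45 + 19 = 334.
Each contributed unit returns 6.500 to the group, so the social optimum is full contribution by everyone: group total = 6.500 × 334 = 2171.00.
Efficiency loss = (6.500 − 1) × 334 = 1837.00.

1837.00 thousand dollars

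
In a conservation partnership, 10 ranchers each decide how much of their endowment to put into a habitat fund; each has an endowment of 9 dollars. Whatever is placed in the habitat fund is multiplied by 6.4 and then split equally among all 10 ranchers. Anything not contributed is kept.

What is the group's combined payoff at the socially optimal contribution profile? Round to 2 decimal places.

576.00 dollars

Each contributed unit returns 6.400 to the group as a whole (0.6400 to each of 10 players), which exceeds 1, so the social optimum is full contribution: group total = 6.400 × 90 = 576.00.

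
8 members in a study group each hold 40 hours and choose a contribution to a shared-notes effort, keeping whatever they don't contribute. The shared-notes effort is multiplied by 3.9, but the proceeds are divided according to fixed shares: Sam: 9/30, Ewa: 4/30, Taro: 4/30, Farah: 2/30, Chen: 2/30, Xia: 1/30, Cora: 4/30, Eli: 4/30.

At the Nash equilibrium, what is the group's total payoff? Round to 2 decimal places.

A player with share s gets back 3.9·s per unit contributed, so full contribution is dominant for anyone with s > 1/3.9 = 0.2564 and zero contribution is dominant for anyone below.
The only share above 0.2564 is Sam's 9/30, contributing 40; the remaining 7 contribute 0. Total contributed: 40.
The shared-notes effort pays out 3.9 × 40 = 156.00 in total (split across the unequal shares, but the aggregate is all that matters for the group sum).
The 7 free-riders keep 40 each, adding 280. Group total = 280 + 156.00 = 436.00.

436.00 hours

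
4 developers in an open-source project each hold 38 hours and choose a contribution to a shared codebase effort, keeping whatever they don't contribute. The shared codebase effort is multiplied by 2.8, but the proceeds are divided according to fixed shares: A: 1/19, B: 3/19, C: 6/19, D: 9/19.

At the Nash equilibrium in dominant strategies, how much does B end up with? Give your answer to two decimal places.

Each unit j contributes comes back to j as 2.8 × (j's share), so j prefers to contribute only if that share exceeds 1/2.8 = 0.3571; otherwise keeping the unit dominates.
D alone (share 9/19) is above the threshold, contributing 38; the remaining 3 contribute 0. Total contributed: 38.
B keeps 38 and receives 2.8 × 38 × 3/19 = 16.80 from the shared codebase effort, for a payoff of 54.80.

54.80 hours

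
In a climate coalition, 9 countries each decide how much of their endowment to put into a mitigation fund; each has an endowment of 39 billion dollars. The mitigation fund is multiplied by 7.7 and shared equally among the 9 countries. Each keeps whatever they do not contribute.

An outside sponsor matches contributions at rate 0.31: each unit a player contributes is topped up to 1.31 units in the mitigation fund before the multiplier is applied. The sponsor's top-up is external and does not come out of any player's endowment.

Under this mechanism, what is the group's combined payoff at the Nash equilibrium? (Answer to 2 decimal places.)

3540.54 billion dollars

The effective private return per unit is now 7.7 × 1.31 / 9 = 1.1208 > 1, so every player's dominant strategy flips to full contribution.
So the Nash equilibrium is full contribution by all 9; the group earns 7.7 × 1.31 × 351 = 3540.54.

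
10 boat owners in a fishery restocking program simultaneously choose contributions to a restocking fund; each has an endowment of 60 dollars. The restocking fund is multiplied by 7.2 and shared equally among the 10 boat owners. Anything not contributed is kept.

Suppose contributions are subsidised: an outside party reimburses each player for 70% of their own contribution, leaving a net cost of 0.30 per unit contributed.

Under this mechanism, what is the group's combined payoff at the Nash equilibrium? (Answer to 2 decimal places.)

Under the mechanism each unit contributed yields (7.2/10) / 0.30 = 2.4000 back to its contributor per unit of net cost, which exceeds 1, making full contribution the dominant choice for everyone.
At the Nash equilibrium everyone contributes 60. Group total payoff = 10 × (60 × 0.70 + 7.2 × 60) = 4740.00.

4740.00 dollars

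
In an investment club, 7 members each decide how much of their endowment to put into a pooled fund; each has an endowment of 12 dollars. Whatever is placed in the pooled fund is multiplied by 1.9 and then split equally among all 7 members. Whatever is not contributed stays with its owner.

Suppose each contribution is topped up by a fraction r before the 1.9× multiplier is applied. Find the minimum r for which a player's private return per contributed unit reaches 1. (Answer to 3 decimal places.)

With matching at rate r, one contributed unit becomes (1 + r) in the pooled fund and returns 1.9 × (1 + r) / 7 to the contributor.
Setting this equal to 1: 1 + r = 7/1.9 = 3.6842.
So the minimum matching rate is r = 3.6842 − 1 = 2.684.

2.684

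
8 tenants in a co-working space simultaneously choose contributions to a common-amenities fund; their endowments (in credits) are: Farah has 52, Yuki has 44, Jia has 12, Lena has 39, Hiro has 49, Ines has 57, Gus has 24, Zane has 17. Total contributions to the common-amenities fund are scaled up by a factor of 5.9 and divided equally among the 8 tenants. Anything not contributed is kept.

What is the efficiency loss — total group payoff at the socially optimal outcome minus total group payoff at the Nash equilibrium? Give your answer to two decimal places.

The private return per contributed unit is 5.9/8 = 0.7375 < 1 for every player regardless of endowment, so the Nash equilibrium is zero contribution and the group total is Σ E_j = 52 + 44 + 12 + 39 + 49 + 57 + 24 + 17 = 294.
Each contributed unit returns 5.900 to the group, so the social optimum is full contribution by everyone: group total = 5.900 × 294 = 1734.60.
Efficiency loss = (5.900 − 1) × 294 = 1440.60.

1440.60 credits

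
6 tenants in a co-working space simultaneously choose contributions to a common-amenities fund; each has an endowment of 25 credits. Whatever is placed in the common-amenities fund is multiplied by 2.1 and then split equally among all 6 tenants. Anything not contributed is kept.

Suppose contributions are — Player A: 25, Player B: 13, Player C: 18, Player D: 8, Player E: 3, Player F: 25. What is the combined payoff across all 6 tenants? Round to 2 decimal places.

Total contributed: 25 + 13 + 18 + 8 + 3 + 25 = 92; total kept: 6 × 25 − 92 = 58.
The common-amenities fund pays out 2.1 × 92 = 193.20 in aggregate.
Group total = 58 + 193.20 = 251.20.

251.20 credits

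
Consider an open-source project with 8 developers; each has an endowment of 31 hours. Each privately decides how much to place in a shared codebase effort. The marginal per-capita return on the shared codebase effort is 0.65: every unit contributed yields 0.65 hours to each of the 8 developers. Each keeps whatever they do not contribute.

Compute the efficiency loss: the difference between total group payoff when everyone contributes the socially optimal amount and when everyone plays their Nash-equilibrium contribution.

The private return per contributed unit is 0.65 < 1, so contributing 0 is dominant for every player. At the Nash equilibrium everyone keeps their 31, and the group total is 8 × 31 = 248.
Each contributed unit returns 5.200 to the group as a whole (0.65 to each of 8 players), which exceeds 1, so the social optimum is full contribution: group total = 5.200 × 248 = 1289.60.
Efficiency loss = 1289.60 − 248 = 1041.60.

1041.60 hours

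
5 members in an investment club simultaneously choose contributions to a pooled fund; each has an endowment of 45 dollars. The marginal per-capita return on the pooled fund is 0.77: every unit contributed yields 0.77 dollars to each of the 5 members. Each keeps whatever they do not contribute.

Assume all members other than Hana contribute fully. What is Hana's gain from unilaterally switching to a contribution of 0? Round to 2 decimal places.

Switching from a contribution of 45 to 0 lets Hana keep an extra 45 dollars, but lowers the pooled fund by 45, which costs Hana their own share of that drop: 0.77 × 45 = 34.65.
Net gain = 45 − 34.65 = 10.35. The private return per contributed unit (0.77) is below 1, so free-riding is indeed the best response regardless of what the others do.

10.35 dollars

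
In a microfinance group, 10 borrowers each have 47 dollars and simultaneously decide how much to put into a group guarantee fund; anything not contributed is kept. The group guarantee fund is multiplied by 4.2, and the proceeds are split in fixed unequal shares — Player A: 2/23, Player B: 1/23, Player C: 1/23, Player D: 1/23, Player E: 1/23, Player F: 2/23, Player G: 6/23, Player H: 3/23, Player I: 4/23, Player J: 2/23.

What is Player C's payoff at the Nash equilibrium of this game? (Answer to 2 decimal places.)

55.58 dollars

Player j's private return per contributed unit is 4.2 × (j's share). Contributing is weakly dominant for j when that share is at least 1/4.2 = 0.2381, and contributing 0 is dominant otherwise.
Player G alone (share 6/23) is above the threshold, contributing 47; the remaining 9 contribute 0. Total contributed: 47.
Player C keeps 47 and receives 4.2 × 47 × 1/23 = 8.58 from the group guarantee fund, for a payoff of 55.58.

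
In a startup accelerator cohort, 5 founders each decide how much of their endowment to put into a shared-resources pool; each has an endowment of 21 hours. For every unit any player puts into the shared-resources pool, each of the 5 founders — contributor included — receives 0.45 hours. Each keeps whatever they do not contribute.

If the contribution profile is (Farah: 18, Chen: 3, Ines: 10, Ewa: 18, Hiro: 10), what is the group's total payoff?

178.75 hours

Total contributed: 18 + 3 + 10 + 18 + 10 = 59; total kept: 5 × 21 − 59 = 46.
The shared-resources pool pays out 0.45 × 5 × 59 = 132.75 in aggregate.
Group total = 46 + 132.75 = 178.75.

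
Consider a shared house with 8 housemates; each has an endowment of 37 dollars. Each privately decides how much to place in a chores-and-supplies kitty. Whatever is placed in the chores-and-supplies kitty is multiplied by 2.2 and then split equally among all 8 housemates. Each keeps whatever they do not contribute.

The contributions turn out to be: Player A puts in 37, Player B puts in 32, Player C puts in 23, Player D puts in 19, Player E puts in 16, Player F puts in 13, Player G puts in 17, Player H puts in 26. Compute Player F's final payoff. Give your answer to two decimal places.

74.33 dollars

Total contributed: 37 + 32 + 23 + 19 + 16 + 13 + 17 + 26 = 183.
Each receives 2.2 × 183 / 8 = 50.33 from the chores-and-supplies kitty.
Player F keeps 37 − 13 = 24, so Player F's payoff is 24 + 50.33 = 74.33.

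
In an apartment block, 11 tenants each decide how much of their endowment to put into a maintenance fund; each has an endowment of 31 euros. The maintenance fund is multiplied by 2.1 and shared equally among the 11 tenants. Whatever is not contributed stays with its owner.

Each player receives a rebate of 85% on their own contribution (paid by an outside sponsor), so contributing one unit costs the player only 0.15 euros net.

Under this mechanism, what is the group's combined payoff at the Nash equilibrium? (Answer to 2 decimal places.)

1005.95 euros

With the mechanism, a contributed unit returns (2.1/11) / 0.15 = 1.2727 per unit of net cost to the contributor — now above 1 — so contributing fully is weakly dominant for every player.
At the Nash equilibrium everyone contributes 31. Group total payoff = 11 × (31 × 0.85 + 2.1 × 31) = 1005.95.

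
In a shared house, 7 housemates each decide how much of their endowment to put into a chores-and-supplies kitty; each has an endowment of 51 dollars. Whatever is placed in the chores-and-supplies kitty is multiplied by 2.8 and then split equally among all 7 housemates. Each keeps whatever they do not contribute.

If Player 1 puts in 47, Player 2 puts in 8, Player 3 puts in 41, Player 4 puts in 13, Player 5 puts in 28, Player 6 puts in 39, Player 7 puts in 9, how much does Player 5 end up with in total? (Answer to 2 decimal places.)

97.00 dollars

Total contributed: 47 + 8 + 41 + 13 + 28 + 39 + 9 = 185.
Each receives 2.8 × 185 / 7 = 74.00 from the chores-and-supplies kitty.
Player 5 keeps 51 − 28 = 23, so Player 5's payoff is 23 + 74.00 = 97.00.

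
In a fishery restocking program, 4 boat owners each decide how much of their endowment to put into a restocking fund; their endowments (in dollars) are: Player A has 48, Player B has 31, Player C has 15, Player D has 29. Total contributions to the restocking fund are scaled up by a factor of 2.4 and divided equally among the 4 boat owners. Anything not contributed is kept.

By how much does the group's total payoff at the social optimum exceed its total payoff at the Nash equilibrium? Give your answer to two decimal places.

The private return per contributed unit is 2.4/4 = 0.6000 < 1 for every player regardless of endowment, so the Nash equilibrium is zero contribution and the group total is Σ E_j = 48 + 31 + 15 + 29 = 123.
Each contributed unit returns 2.400 to the group, so the social optimum is full contribution by everyone: group total = 2.400 × 123 = 295.20.
Efficiency loss = (2.400 − 1) × 123 = 172.20.

172.20 dollars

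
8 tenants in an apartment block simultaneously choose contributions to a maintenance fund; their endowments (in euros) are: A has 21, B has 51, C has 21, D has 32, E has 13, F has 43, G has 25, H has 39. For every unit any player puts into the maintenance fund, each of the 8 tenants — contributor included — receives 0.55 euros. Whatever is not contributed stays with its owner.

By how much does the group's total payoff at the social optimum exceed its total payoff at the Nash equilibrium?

The private return per contributed unit is 0.55 < 1 for everyone, so the Nash equilibrium is zero contribution and the group total is Σ E_j = 21 + 51 + 21 + 32 + 13 + 43 + 25 + 39 = 245.
Each contributed unit returns 4.400 to the group, so the social optimum is full contribution by everyone: group total = 4.400 × 245 = 1078.00.
Efficiency loss = (4.400 − 1) × 245 = 833.00.

833.00 euros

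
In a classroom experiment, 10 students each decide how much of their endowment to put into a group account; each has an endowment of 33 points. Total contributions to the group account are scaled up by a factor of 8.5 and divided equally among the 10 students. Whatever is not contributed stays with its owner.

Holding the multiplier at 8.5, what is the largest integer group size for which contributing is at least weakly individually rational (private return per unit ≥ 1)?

8

Private return per unit is 8.5/(group size), which is ≥ 1 whenever the group size is ≤ 8.5.
The largest such integer is 8.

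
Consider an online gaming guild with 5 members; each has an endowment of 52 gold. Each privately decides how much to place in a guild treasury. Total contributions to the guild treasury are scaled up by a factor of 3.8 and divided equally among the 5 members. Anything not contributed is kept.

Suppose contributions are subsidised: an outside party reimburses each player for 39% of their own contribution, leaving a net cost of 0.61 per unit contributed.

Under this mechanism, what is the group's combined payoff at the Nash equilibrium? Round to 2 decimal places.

1089.40 gold

Under the mechanism each unit contributed yields (3.8/5) / 0.61 = 1.2459 back to its contributor per unit of net cost, which exceeds 1, making full contribution the dominant choice for everyone.
At the Nash equilibrium everyone contributes 52. Group total payoff = 5 × (52 × 0.39 + 3.8 × 52) = 1089.40.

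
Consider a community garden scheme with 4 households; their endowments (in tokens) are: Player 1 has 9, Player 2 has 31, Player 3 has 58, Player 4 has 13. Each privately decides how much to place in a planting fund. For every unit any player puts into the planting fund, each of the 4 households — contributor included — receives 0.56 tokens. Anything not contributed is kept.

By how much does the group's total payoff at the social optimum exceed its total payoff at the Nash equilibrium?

The private return per contributed unit is 0.56 < 1 for everyone, so the Nash equilibrium is zero contribution and the group total is Σ E_j = 9 + 31 + 58 + 13 = 111.
Each contributed unit returns 2.240 to the group, so the social optimum is full contribution by everyone: group total = 2.240 × 111 = 248.64.
Efficiency loss = (2.240 − 1) × 111 = 137.64.

137.64 tokens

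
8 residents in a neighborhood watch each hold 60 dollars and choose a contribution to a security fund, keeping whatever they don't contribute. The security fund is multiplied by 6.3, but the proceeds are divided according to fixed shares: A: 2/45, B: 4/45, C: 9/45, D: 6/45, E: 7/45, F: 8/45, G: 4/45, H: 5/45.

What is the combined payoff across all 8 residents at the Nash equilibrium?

1116.00 dollars

For player j, contributing a unit is worthwhile iff 6.3 × (j's share) ≥ 1, i.e. iff j's share is at least 0.1587.
C and F clear that bar, contributing 60 each; the remaining 6 contribute 0. Total contributed: 120.
The security fund pays out 6.3 × 120 = 756.00 in total (split across the unequal shares, but the aggregate is all that matters for the group sum).
The 6 free-riders keep 60 each, adding 360. Group total = 360 + 756.00 = 1116.00.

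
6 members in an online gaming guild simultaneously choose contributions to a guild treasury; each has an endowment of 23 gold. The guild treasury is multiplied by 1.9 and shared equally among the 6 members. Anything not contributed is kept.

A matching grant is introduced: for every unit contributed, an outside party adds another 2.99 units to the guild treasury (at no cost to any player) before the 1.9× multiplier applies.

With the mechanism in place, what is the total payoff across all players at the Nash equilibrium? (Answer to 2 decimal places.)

1046.18 gold

With the mechanism, a contributed unit returns 1.9 × 3.99 / 6 = 1.2635 per unit of net cost to the contributor — now above 1 — so contributing fully is weakly dominant for every player.
So the Nash equilibrium is full contribution by all 6; the group earns 1.9 × 3.99 × 138 = 1046.18.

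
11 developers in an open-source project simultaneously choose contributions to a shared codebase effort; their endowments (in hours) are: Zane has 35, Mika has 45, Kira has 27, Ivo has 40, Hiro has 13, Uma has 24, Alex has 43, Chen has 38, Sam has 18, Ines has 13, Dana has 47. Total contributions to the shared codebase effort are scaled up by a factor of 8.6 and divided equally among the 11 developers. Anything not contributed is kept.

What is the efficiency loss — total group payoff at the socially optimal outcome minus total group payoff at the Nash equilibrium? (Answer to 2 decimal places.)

2606.80 hours

The private return per contributed unit is 8.6/11 = 0.7818 < 1 for every player regardless of endowment, so the Nash equilibrium is zero contribution and the group total is Σ E_j = 35 + 45 + 27 + 40 + 13 + 24 + 43 + 38 + 18 + 13 + 47 = 343.
Each contributed unit returns 8.600 to the group, so the social optimum is full contribution by everyone: group total = 8.600 × 343 = 2949.80.
Efficiency loss = (8.600 − 1) × 343 = 2606.80.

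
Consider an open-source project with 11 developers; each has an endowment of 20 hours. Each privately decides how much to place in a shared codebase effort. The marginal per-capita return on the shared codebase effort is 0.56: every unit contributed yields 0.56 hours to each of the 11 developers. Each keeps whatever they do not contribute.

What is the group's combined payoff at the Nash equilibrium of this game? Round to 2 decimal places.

The private return per contributed unit is 0.56 < 1, so contributing 0 is dominant for every player. At the Nash equilibrium everyone keeps their 20, and the group total is 11 × 20 = 220.

220.00 hours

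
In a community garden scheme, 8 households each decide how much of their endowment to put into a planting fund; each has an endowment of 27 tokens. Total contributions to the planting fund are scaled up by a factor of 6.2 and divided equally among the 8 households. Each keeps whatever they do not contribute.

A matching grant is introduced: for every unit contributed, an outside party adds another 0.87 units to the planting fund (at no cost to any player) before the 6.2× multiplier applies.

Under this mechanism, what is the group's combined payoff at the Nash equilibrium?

Under the mechanism each unit contributed yields 6.2 × 1.87 / 8 = 1.4493 back to its contributor per unit of net cost, which exceeds 1, making full contribution the dominant choice for everyone.
At the Nash equilibrium everyone contributes 27. Group total payoff = 6.2 × 1.87 × 216 = 2504.30.

2504.30 tokens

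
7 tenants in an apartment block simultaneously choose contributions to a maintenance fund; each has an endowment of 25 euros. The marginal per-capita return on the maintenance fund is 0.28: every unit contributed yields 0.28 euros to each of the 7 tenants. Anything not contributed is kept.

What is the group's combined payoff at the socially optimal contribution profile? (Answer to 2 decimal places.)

Each contributed unit returns 1.960 to the group as a whole (0.28 to each of 7 players), which exceeds 1, so the social optimum is full contribution: group total = 1.960 × 175 = 343.00.

343.00 euros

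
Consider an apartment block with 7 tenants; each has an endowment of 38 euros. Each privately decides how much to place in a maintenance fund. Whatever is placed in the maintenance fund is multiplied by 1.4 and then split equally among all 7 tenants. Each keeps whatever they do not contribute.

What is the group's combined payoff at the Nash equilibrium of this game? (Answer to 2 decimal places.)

Each contributed unit returns 1.4/7 = 0.2000 to its contributor — below 1 — so contributing 0 is dominant for every player. At the Nash equilibrium everyone keeps their 38, and the group total is 7 × 38 = 266.

266.00 euros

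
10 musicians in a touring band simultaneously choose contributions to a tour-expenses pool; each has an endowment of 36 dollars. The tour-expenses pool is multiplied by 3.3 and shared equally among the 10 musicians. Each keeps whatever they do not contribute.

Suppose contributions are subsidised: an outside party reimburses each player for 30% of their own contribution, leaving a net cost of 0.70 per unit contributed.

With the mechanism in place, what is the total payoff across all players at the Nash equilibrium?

The effective private return is (3.3/10) / 0.70 = 0.4714, which is still under 1, so the mechanism doesn't change anyone's dominant strategy: zero contribution.
At the Nash equilibrium no one contributes; group total payoff = 10 × 36 = 360.

360.00 dollars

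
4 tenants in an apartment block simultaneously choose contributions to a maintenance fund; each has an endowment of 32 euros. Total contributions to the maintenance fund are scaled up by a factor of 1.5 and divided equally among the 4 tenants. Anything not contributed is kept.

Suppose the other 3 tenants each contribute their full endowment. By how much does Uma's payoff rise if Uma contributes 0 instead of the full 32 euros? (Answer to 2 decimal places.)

Switching from a contribution of 32 to 0 lets Uma keep an extra 32 euros, but lowers the maintenance fund by 32, which costs Uma their own share of that drop: 1.5/4 × 32 = 12.00.
Net gain = 32 − 12.00 = 20.00. The private return per contributed unit (0.3750) is below 1, so free-riding is indeed the best response regardless of what the others do.

20.00 euros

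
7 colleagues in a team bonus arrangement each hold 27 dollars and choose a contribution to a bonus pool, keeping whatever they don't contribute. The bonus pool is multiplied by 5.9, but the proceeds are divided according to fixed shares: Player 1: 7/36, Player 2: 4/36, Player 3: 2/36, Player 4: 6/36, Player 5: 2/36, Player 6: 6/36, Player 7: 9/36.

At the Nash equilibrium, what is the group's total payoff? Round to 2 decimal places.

453.60 dollars

A player with share s gets back 5.9·s per unit contributed, so full contribution is dominant for anyone with s > 1/5.9 = 0.1695 and zero contribution is dominant for anyone below.
The shares above 0.1695 belong to Player 1 and Player 7, contributing 27 each; the remaining 5 contribute 0. Total contributed: 54.
The bonus pool pays out 5.9 × 54 = 318.60 in total (split across the unequal shares, but the aggregate is all that matters for the group sum).
The 5 free-riders keep 27 each, adding 135. Group total = 135 + 318.60 = 453.60.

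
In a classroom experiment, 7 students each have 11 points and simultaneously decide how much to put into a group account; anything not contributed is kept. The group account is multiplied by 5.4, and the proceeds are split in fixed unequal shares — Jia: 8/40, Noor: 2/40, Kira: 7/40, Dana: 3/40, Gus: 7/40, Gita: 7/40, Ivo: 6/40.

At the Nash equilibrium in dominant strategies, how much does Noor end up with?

13.97 points

Player j's private return per contributed unit is 5.4 × (j's share). Contributing is weakly dominant for j when that share is at least 1/5.4 = 0.1852, and contributing 0 is dominant otherwise.
The only share above 0.1852 is Jia's 8/40, contributing 11; the remaining 6 contribute 0. Total contributed: 11.
Noor keeps 11 and receives 5.4 × 11 × 2/40 = 2.97 from the group account, for a payoff of 13.97.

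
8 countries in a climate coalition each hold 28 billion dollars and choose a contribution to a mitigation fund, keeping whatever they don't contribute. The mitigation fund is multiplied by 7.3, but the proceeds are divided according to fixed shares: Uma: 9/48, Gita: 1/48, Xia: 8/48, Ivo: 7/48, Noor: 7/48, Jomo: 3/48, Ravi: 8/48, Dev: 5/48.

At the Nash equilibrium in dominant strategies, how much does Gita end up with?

Player j's private return per contributed unit is 7.3 × (j's share). Contributing is weakly dominant for j when that share is at least 1/7.3 = 0.1370, and contributing 0 is dominant otherwise.
Uma, Xia, Ivo, Noor and Ravi are above the threshold, contributing 28 each; the remaining 3 contribute 0. Total contributed: 140.
Gita keeps 28 and receives 7.3 × 140 × 1/48 = 21.29 from the mitigation fund, for a payoff of 49.29.

49.29 billion dollars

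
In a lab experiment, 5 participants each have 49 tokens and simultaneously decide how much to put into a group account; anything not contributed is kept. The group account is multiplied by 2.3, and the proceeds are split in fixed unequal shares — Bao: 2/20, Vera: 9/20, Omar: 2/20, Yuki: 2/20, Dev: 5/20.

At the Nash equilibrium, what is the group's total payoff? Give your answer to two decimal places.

308.70 tokens

Each unit j contributes comes back to j as 2.3 × (j's share), so j prefers to contribute only if that share exceeds 1/2.3 = 0.4348; otherwise keeping the unit dominates.
Vera alone (share 9/20) is above the threshold, contributing 49; the remaining 4 contribute 0. Total contributed: 49.
The group account pays out 2.3 × 49 = 112.70 in total (split across the unequal shares, but the aggregate is all that matters for the group sum).
The 4 free-riders keep 49 each, adding 196. Group total = 196 + 112.70 = 308.70.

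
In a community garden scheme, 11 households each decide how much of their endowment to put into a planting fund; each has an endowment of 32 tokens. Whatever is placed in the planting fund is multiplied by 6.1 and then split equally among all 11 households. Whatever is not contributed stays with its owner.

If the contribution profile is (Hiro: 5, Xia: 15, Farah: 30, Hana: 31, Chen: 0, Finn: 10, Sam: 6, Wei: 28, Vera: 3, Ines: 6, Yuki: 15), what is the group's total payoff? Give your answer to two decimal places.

1111.90 tokens

Total contributed: 5 + 15 + 30 + 31 + 0 + 10 + 6 + 28 + 3 + 6 + 15 = 149; total kept: 11 × 32 − 149 = 203.
The planting fund pays out 6.1 × 149 = 908.90 in aggregate.
Group total = 203 + 908.90 = 1111.90.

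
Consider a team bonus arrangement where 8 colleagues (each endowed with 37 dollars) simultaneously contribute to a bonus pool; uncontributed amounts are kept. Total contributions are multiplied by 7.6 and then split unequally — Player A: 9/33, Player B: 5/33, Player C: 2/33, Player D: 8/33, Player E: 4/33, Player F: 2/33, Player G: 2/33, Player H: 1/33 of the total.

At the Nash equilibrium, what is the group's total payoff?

Player j's private return per contributed unit is 7.6 × (j's share). Contributing is weakly dominant for j when that share is at least 1/7.6 = 0.1316, and contributing 0 is dominant otherwise.
Player A, Player B and Player D are above the threshold, contributing 37 each; the remaining 5 contribute 0. Total contributed: 111.
The bonus pool pays out 7.6 × 111 = 843.60 in total (split across the unequal shares, but the aggregate is all that matters for the group sum).
The 5 free-riders keep 37 each, adding 185. Group total = 185 + 843.60 = 1028.60.

1028.60 dollars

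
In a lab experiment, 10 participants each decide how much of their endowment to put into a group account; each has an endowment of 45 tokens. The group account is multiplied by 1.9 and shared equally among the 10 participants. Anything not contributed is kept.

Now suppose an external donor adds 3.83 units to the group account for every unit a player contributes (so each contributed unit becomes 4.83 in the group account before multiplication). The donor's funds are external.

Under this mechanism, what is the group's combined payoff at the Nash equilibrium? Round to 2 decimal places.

450.00 tokens

The effective private return is 1.9 × 4.83 / 10 = 0.9177, which is still under 1, so the mechanism doesn't change anyone's dominant strategy: zero contribution.
At the Nash equilibrium no one contributes; group total payoff = 10 × 45 = 450.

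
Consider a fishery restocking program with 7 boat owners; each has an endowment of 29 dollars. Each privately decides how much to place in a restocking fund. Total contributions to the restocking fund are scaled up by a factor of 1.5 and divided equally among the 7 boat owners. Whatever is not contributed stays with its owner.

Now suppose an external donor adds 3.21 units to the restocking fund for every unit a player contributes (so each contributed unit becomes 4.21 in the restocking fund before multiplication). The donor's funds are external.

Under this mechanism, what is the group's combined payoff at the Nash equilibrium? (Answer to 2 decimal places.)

203.00 dollars

With the mechanism, a contributed unit returns 1.5 × 4.21 / 7 = 0.9021 per unit of net cost — still below 1 — so contributing 0 remains dominant for every player.
At the Nash equilibrium no one contributes; group total payoff = 7 × 29 = 203.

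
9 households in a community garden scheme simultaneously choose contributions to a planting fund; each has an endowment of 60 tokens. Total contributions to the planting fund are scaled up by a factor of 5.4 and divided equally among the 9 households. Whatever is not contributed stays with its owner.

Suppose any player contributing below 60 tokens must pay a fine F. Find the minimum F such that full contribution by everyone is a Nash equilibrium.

Given the others contribute fully, the best deviation is to contribute 0 (any partial contribution still incurs the fine and gives up units whose private return 0.6000 is below 1).
Deviating from 60 to 0 saves 60 tokens but forfeits the deviator's share of the drop in the planting fund: 5.4/9 × 60 = 36.00.
So the deviation gain is 60 − 36.00 = 24.00, and the fine must be at least 24.00 tokens to wipe it out.

24.00 tokens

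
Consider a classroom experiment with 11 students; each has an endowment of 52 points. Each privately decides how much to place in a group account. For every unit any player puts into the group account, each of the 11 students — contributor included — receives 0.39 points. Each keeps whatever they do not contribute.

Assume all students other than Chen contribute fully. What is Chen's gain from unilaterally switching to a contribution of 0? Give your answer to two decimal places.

Switching from a contribution of 52 to 0 lets Chen keep an extra 52 points, but lowers the group account by 52, which costs Chen their own share of that drop: 0.39 × 52 = 20.28.
Net gain = 52 − 20.28 = 31.72. The private return per contributed unit (0.39) is below 1, so free-riding is indeed the best response regardless of what the others do.

31.72 points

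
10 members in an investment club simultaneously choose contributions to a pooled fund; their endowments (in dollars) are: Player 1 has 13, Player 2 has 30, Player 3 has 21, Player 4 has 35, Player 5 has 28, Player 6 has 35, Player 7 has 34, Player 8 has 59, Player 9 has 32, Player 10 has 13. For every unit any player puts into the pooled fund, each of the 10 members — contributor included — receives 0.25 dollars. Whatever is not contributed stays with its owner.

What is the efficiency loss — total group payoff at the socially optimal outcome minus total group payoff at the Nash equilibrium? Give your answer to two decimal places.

The private return per contributed unit is 0.25 < 1 for everyone, so the Nash equilibrium is zero contribution and the group total is Σ E_j = 13 + 30 + 21 + 35 + 28 + 35 + 34 + 59 + 32 + 13 = 300.
Each contributed unit returns 2.500 to the group, so the social optimum is full contribution by everyone: group total = 2.500 × 300 = 750.00.
Efficiency loss = (2.500 − 1) × 300 = 450.00.

450.00 dollars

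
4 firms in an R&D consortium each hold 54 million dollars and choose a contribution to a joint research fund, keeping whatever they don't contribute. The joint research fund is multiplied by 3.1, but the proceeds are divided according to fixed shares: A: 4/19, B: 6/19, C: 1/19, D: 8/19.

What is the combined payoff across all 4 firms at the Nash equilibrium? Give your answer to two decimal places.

329.40 million dollars

Each unit j contributes comes back to j as 3.1 × (j's share), so j prefers to contribute only if that share exceeds 1/3.1 = 0.3226; otherwise keeping the unit dominates.
Only D (8/19) clears that bar, contributing 54; the remaining 3 contribute 0. Total contributed: 54.
The joint research fund pays out 3.1 × 54 = 167.40 in total (split across the unequal shares, but the aggregate is all that matters for the group sum).
The 3 free-riders keep 54 each, adding 162. Group total = 162 + 167.40 = 329.40.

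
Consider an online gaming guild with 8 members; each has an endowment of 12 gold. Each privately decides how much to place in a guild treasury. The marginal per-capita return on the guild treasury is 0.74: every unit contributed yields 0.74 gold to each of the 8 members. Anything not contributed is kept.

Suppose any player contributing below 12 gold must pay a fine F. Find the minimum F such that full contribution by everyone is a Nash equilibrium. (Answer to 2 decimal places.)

3.12 gold

Given the others contribute fully, the best deviation is to contribute 0 (any partial contribution still incurs the fine and gives up units whose private return 0.74 is below 1).
Deviating from 12 to 0 saves 12 gold but forfeits the deviator's share of the drop in the guild treasury: 0.74 × 12 = 8.88.
So the deviation gain is 12 − 8.88 = 3.12, and the fine must be at least 3.12 gold to wipe it out.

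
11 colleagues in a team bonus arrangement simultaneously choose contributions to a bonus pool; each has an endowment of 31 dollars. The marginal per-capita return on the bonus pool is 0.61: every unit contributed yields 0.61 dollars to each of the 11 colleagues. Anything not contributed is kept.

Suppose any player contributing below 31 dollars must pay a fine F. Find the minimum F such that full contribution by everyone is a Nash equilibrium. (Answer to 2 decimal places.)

Given the others contribute fully, the best deviation is to contribute 0 (any partial contribution still incurs the fine and gives up units whose private return 0.61 is below 1).
Deviating from 31 to 0 saves 31 dollars but forfeits the deviator's share of the drop in the bonus pool: 0.61 × 31 = 18.91.
So the deviation gain is 31 − 18.91 = 12.09, and the fine must be at least 12.09 dollars to wipe it out.

12.09 dollars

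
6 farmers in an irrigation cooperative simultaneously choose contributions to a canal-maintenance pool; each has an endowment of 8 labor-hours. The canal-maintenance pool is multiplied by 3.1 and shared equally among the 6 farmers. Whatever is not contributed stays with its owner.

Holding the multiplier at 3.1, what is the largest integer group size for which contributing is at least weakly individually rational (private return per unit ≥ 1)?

Private return per unit is 3.1/(group size), which is ≥ 1 whenever the group size is ≤ 3.1.
The largest such integer is 3.

3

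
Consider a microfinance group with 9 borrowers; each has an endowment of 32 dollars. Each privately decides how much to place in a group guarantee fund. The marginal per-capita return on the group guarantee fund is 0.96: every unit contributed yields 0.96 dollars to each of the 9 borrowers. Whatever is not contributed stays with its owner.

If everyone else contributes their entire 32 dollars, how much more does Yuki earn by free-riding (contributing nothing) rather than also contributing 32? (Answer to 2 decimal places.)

1.28 dollars

Switching from a contribution of 32 to 0 lets Yuki keep an extra 32 dollars, but lowers the group guarantee fund by 32, which costs Yuki their own share of that drop: 0.96 × 32 = 30.72.
Net gain = 32 − 30.72 = 1.28. The private return per contributed unit (0.96) is below 1, so free-riding is indeed the best response regardless of what the others do.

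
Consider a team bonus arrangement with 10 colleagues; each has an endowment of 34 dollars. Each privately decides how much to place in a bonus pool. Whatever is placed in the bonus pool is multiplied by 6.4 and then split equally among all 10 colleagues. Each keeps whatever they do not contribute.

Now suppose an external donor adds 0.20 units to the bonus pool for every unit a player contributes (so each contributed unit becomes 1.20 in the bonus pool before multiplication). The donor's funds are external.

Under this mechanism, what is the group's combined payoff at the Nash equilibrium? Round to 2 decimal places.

The effective private return is 6.4 × 1.20 / 10 = 0.7680, which is still under 1, so the mechanism doesn't change anyone's dominant strategy: zero contribution.
At the Nash equilibrium no one contributes; group total payoff = 10 × 34 = 340.

340.00 dollars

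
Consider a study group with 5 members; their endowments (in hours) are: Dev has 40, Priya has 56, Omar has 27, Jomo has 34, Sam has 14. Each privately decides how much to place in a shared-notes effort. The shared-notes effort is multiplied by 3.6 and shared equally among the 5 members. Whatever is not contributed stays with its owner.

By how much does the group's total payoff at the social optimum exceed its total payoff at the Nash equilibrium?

444.60 hours

The private return per contributed unit is 3.6/5 = 0.7200 < 1 for every player regardless of endowment, so the Nash equilibrium is zero contribution and the group total is Σ E_j = 40 + 56 + 27 + 34 + 14 = 171.
Each contributed unit returns 3.600 to the group, so the social optimum is full contribution by everyone: group total = 3.600 × 171 = 615.60.
Efficiency loss = (3.600 − 1) × 171 = 444.60.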